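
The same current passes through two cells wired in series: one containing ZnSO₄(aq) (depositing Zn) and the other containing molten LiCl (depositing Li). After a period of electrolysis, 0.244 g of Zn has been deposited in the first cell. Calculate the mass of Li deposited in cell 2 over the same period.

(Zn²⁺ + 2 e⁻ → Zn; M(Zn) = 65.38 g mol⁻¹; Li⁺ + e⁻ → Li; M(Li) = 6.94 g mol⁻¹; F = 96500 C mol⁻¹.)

0.0518 g

n(Zn) = 0.244 / 65.38 = 0.003732 mol.
Since Zn²⁺ + 2 e⁻ → Zn, n(e⁻) passed = 2 × 0.003732 = 0.007464 mol.
Cells in series carry the same charge, so the same 0.007464 mol of electrons passes through cell 2.
Li⁺ + e⁻ → Li, so n(Li) = 0.007464 / 1 = 0.007464 mol.
m(Li) = 0.007464 × 6.94 = 0.0518 g.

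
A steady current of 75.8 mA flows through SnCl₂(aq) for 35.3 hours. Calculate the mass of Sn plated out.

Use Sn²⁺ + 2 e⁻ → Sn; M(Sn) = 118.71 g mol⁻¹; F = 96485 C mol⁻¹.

5.93 g

Q = I·t = 0.07580 A × 127080 s = 9633 C.
n(e⁻) = Q/F = 9633 / 96485 = 0.09984 mol.
Sn²⁺ + 2 e⁻ → Sn, so n(Sn) = n(e⁻)/2 = 0.04992 mol.
m = n·M = 0.04992 × 118.71 = 5.93 g.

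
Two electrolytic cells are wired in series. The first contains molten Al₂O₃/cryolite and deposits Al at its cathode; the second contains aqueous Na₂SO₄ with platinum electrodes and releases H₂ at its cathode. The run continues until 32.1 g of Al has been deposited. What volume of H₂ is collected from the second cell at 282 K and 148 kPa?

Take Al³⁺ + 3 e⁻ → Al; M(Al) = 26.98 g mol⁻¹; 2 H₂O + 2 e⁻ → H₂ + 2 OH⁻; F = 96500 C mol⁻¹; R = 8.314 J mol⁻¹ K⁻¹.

n(Al) = 32.1 / 26.98 = 1.190 mol, so n(e⁻) = 3 × 1.190 = 3.569 mol.
The cells are in series, so the same 3.569 mol of electrons passes through the second cell.
2 H₂O + 2 e⁻ → H₂ + 2 OH⁻ — 2 mol e⁻ per mol H₂, so n(H₂) = 3.569/2 = 1.785 mol.
V = nRT/P = (1.785 × 8.314 × 282) / (148 × 10³) = 0.0283 m³ = 28.3 L.

28.3 L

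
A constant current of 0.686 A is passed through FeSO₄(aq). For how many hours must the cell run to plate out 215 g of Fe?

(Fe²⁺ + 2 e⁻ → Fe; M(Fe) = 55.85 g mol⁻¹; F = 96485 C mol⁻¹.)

301 h

n(Fe) = m/M = 215 / 55.85 = 3.850 mol.
Each Fe atom requires 2 electrons, so n(e⁻) = 2 × 3.850 = 7.699 mol.
Q = n(e⁻)·F = 7.699 × 96485 = 742900 C.
t = Q/I = 742900 / 0.6860 A = 1083000 s = 301 h.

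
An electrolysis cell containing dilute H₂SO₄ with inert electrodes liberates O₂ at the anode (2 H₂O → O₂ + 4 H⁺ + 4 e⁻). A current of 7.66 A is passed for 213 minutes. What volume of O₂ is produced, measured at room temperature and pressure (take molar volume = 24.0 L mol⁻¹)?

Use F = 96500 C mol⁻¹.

Q = I·t = 7.660 A × 12780 s = 97890 C.
n(e⁻) = Q/F = 97890 / 96500 = 1.014 mol.
4 electrons are transferred per O₂ molecule, so n(O₂) = 1.014 / 4 = 0.2536 mol.
V = n × V_m = 0.2536 × 24.0 = 6.09 L.

6.09 L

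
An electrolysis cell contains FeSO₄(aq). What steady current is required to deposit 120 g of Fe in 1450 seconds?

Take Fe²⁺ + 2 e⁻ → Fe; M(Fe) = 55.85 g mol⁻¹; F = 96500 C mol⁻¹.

n(Fe) = 120 / 55.85 = 2.149 mol.
n(e⁻) = 2 × 2.149 = 4.297 mol.
Q = n(e⁻)·F = 4.297 × 96500 = 414700 C.
I = Q/t = 414700 / 1450.0 s = 286 A.

286 A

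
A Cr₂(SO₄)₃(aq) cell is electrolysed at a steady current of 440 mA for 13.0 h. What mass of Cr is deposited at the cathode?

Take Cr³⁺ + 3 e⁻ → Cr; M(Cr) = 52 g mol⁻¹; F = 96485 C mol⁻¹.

3.70 g

Q = I·t = 0.4400 A × 46800 s = 20590 C.
n(e⁻) = Q/F = 20590 / 96485 = 0.2134 mol.
Cr³⁺ + 3 e⁻ → Cr, so n(Cr) = n(e⁻)/3 = 0.07114 mol.
m = n·M = 0.07114 × 52 = 3.70 g.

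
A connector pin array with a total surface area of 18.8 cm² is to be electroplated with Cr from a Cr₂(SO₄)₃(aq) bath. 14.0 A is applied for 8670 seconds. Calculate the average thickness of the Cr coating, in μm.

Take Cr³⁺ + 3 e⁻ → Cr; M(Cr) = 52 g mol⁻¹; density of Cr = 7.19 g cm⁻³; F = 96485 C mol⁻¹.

1610 μm

Q = I·t = 14.00 × 8670.0 = 121400 C; n(e⁻) = 1.258 mol.
n(Cr) = n(e⁻)/3 = 0.4193 mol, so m = 0.4193 × 52 = 21.81 g.
Volume = m/ρ = 21.81 / 7.19 = 3.033 cm³.
Thickness = V/A = 3.033 / 18.8 = 0.161 cm = 1610 μm.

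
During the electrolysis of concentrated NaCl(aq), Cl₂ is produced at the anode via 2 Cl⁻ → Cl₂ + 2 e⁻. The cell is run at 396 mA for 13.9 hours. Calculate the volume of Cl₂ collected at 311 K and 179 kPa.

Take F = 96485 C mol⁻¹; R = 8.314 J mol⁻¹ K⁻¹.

1.48 L

Q = I·t = 0.3960 A × 50040 s = 19820 C.
n(e⁻) = Q/F = 19820 / 96485 = 0.2054 mol.
2 electrons are transferred per Cl₂ molecule, so n(Cl₂) = 0.2054 / 2 = 0.1027 mol.
V = nRT/P = (0.1027 × 8.314 × 311) / (179 × 10³ Pa) = 0.00148 m³ = 1.48 L.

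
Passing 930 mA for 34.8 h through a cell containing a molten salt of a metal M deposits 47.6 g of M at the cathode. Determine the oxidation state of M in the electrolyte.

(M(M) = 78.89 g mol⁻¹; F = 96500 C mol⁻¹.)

Q = I·t = 0.9300 A × 125280 s = 116500 C, so n(e⁻) = 116500/96500 = 1.207 mol.
n(M) deposited = 47.6 / 78.89 = 0.6034 mol.
Electrons per atom = n(e⁻)/n(M) = 1.207 / 0.6034 = 2.00 ≈ 2, so the ion is M²⁺.

+2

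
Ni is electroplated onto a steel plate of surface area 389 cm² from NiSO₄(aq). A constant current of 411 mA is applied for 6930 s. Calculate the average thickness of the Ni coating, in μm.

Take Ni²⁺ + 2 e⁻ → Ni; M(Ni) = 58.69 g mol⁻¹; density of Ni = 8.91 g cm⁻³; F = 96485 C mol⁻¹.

Q = I·t = 0.4110 × 6930.0 = 2848 C; n(e⁻) = 0.02952 mol.
n(Ni) = n(e⁻)/2 = 0.01476 mol, so m = 0.01476 × 58.69 = 0.8663 g.
Volume = m/ρ = 0.8663 / 8.91 = 0.09722 cm³.
Thickness = V/A = 0.09722 / 389 = 2.50 × 10⁻⁴ cm = 2.50 μm.

2.50 μm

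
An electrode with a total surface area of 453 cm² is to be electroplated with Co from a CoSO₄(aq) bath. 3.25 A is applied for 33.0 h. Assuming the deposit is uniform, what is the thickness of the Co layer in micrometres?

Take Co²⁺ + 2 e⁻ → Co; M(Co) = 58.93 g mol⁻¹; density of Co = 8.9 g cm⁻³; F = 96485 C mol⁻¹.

292 μm

Q = I·t = 3.250 × 118800 = 386100 C; n(e⁻) = 4.002 mol.
n(Co) = n(e⁻)/2 = 2.001 mol, so m = 2.001 × 58.93 = 117.9 g.
Volume = m/ρ = 117.9 / 8.9 = 13.25 cm³.
Thickness = V/A = 13.25 / 453 = 0.0292 cm = 292 μm.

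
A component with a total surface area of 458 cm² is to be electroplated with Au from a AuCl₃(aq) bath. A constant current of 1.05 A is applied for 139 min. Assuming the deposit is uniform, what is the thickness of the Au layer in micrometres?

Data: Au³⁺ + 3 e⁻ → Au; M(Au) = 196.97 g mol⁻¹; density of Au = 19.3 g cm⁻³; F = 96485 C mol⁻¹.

6.74 μm

Q = I·t = 1.050 × 8340.0 = 8757 C; n(e⁻) = 0.09076 mol.
n(Au) = n(e⁻)/3 = 0.03025 mol, so m = 0.03025 × 196.97 = 5.959 g.
Volume = m/ρ = 5.959 / 19.3 = 0.3088 cm³.
Thickness = V/A = 0.3088 / 458 = 6.74 × 10⁻⁴ cm = 6.74 μm.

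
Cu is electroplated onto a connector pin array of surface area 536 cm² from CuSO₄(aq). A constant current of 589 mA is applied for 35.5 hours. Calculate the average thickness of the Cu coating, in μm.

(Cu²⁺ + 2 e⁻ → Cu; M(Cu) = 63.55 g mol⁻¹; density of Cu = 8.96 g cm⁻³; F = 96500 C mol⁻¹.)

Q = I·t = 0.5890 × 127800 = 75270 C; n(e⁻) = 0.7800 mol.
n(Cu) = n(e⁻)/2 = 0.3900 mol, so m = 0.3900 × 63.55 = 24.79 g.
Volume = m/ρ = 24.79 / 8.96 = 2.766 cm³.
Thickness = V/A = 2.766 / 536 = 0.00516 cm = 51.6 μm.

51.6 μm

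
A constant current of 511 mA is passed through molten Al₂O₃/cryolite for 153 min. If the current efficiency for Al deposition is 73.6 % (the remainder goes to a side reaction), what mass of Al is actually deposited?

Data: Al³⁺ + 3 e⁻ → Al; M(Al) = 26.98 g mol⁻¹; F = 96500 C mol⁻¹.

Q = I·t = 0.5110 × 9180.0 = 4691 C.
n(e⁻) = 4691/96500 = 0.04861 mol; theoretically n(Al) = 0.04861/3 = 0.01620 mol, m_theo = 0.4372 g.
At 73.6 % efficiency, m_actual = 0.736 × 0.4372 = 0.322 g.

0.322 g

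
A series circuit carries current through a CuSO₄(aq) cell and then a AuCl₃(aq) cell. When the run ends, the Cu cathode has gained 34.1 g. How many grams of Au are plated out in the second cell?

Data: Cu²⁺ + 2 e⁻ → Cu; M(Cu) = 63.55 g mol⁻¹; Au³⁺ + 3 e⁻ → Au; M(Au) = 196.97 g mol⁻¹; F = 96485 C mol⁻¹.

n(Cu) = 34.1 / 63.55 = 0.5366 mol.
Since Cu²⁺ + 2 e⁻ → Cu, n(e⁻) passed = 2 × 0.5366 = 1.073 mol.
Cells in series carry the same charge, so the same 1.073 mol of electrons passes through cell 2.
Au³⁺ + 3 e⁻ → Au, so n(Au) = 1.073 / 3 = 0.3577 mol.
m(Au) = 0.3577 × 196.97 = 70.5 g.

70.5 g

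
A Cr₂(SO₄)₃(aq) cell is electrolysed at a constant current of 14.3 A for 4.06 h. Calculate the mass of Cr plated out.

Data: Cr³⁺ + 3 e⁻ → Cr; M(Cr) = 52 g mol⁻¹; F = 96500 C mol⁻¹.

37.5 g

Q = I·t = 14.30 A × 14616 s = 209000 C.
n(e⁻) = Q/F = 209000 / 96500 = 2.166 mol.
Cr³⁺ + 3 e⁻ → Cr, so n(Cr) = n(e⁻)/3 = 0.7220 mol.
m = n·M = 0.7220 × 52 = 37.5 g.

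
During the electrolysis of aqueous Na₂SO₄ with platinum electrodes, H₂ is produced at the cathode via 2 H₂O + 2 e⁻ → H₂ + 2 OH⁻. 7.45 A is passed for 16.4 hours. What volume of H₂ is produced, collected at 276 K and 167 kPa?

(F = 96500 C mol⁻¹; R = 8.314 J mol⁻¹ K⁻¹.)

31.3 L

Q = I·t = 7.450 A × 59040 s = 439800 C.
n(e⁻) = Q/F = 439800 / 96500 = 4.558 mol.
2 electrons are transferred per H₂ molecule, so n(H₂) = 4.558 / 2 = 2.279 mol.
V = nRT/P = (2.279 × 8.314 × 276) / (167 × 10³ Pa) = 0.0313 m³ = 31.3 L.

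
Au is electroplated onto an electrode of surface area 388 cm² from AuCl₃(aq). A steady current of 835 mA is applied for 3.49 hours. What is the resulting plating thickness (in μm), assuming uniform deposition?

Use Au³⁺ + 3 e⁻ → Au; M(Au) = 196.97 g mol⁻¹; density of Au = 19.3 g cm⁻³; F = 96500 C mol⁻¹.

Q = I·t = 0.8350 × 12564 = 10490 C; n(e⁻) = 0.1087 mol.
n(Au) = n(e⁻)/3 = 0.03624 mol, so m = 0.03624 × 196.97 = 7.138 g.
Volume = m/ρ = 7.138 / 19.3 = 0.3698 cm³.
Thickness = V/A = 0.3698 / 388 = 9.53 × 10⁻⁴ cm = 9.53 μm.

9.53 μm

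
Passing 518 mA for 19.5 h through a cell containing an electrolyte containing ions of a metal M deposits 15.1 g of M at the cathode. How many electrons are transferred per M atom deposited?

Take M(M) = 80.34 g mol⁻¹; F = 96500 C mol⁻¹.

2

Q = I·t = 0.5180 A × 70200 s = 36360 C, so n(e⁻) = 36360/96500 = 0.3768 mol.
n(M) deposited = 15.1 / 80.34 = 0.1880 mol.
Electrons per atom = n(e⁻)/n(M) = 0.3768 / 0.1880 = 2.00 ≈ 2, so the ion is M²⁺.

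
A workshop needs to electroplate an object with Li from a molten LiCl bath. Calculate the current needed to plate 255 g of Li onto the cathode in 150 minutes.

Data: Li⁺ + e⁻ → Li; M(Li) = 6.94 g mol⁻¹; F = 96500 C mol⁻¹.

n(Li) = 255 / 6.94 = 36.74 mol.
n(e⁻) = 1 × 36.74 = 36.74 mol.
Q = n(e⁻)·F = 36.74 × 96500 = 3546000 C.
I = Q/t = 3546000 / 9000.0 s = 394 A.

394 A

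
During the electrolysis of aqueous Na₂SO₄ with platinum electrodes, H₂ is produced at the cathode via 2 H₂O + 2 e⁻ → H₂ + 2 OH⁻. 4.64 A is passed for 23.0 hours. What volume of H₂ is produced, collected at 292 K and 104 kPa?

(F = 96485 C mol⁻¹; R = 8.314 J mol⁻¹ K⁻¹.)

46.5 L

Q = I·t = 4.640 A × 82800 s = 384200 C.
n(e⁻) = Q/F = 384200 / 96485 = 3.982 mol.
2 electrons are transferred per H₂ molecule, so n(H₂) = 3.982 / 2 = 1.991 mol.
V = nRT/P = (1.991 × 8.314 × 292) / (104 × 10³ Pa) = 0.0465 m³ = 46.5 L.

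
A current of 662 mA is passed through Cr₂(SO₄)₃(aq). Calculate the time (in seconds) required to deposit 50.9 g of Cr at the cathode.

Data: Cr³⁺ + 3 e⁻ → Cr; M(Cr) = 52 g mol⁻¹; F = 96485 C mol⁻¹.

4.28 × 10⁵ s

n(Cr) = m/M = 50.9 / 52 = 0.9788 mol.
Each Cr atom requires 3 electrons, so n(e⁻) = 3 × 0.9788 = 2.937 mol.
Q = n(e⁻)·F = 2.937 × 96485 = 283300 C.
t = Q/I = 283300 / 0.6620 A = 428000 s.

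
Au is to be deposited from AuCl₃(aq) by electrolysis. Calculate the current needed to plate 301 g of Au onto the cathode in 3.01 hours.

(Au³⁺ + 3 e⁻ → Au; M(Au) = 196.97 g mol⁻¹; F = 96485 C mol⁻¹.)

n(Au) = 301 / 196.97 = 1.528 mol.
n(e⁻) = 3 × 1.528 = 4.584 mol.
Q = n(e⁻)·F = 4.584 × 96485 = 442300 C.
I = Q/t = 442300 / 10836 s = 40.8 A.

40.8 A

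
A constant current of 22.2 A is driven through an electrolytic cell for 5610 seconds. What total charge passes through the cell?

Q = I·t = 22.20 A × 5610.0 s = 1.25 × 10⁵ C.

1.25 × 10⁵ C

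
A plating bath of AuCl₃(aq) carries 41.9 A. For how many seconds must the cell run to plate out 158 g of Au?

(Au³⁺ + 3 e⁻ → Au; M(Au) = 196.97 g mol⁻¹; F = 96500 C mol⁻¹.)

n(Au) = m/M = 158 / 196.97 = 0.8022 mol.
Each Au atom requires 3 electrons, so n(e⁻) = 3 × 0.8022 = 2.406 mol.
Q = n(e⁻)·F = 2.406 × 96500 = 232200 C.
t = Q/I = 232200 / 41.90 A = 5542 s.

5540 s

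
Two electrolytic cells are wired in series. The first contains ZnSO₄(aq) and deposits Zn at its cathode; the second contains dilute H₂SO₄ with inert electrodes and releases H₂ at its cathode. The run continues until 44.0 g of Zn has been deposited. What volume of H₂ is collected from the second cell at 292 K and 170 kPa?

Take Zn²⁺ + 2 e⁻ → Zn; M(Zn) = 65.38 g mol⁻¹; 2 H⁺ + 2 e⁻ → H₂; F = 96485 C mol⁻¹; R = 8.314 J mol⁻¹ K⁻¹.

n(Zn) = 44.0 / 65.38 = 0.6730 mol, so n(e⁻) = 2 × 0.6730 = 1.346 mol.
The cells are in series, so the same 1.346 mol of electrons passes through the second cell.
2 H⁺ + 2 e⁻ → H₂ — 2 mol e⁻ per mol H₂, so n(H₂) = 1.346/2 = 0.6730 mol.
V = nRT/P = (0.6730 × 8.314 × 292) / (170 × 10³) = 0.00961 m³ = 9.61 L.

9.61 L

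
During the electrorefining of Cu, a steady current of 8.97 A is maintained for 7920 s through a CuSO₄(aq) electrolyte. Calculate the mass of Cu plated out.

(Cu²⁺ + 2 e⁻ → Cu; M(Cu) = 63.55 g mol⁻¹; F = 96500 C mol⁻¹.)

23.4 g

Q = I·t = 8.970 A × 7920.0 s = 71040 C.
n(e⁻) = Q/F = 71040 / 96500 = 0.7362 mol.
Cu²⁺ + 2 e⁻ → Cu, so n(Cu) = n(e⁻)/2 = 0.3681 mol.
m = n·M = 0.3681 × 63.55 = 23.4 g.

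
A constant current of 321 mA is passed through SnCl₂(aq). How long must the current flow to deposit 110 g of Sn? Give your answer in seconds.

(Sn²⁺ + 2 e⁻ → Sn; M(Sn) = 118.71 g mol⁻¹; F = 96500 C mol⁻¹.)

n(Sn) = m/M = 110 / 118.71 = 0.9266 mol.
Each Sn atom requires 2 electrons, so n(e⁻) = 2 × 0.9266 = 1.853 mol.
Q = n(e⁻)·F = 1.853 × 96500 = 178800 C.
t = Q/I = 178800 / 0.3210 A = 557100 s.

5.57 × 10⁵ s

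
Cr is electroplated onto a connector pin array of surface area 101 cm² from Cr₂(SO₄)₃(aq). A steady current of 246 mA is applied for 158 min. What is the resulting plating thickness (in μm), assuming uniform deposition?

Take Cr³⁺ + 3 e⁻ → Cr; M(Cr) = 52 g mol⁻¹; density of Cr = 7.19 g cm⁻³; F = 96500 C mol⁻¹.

Q = I·t = 0.2460 × 9480.0 = 2332 C; n(e⁻) = 0.02417 mol.
n(Cr) = n(e⁻)/3 = 0.008056 mol, so m = 0.008056 × 52 = 0.4189 g.
Volume = m/ρ = 0.4189 / 7.19 = 0.05826 cm³.
Thickness = V/A = 0.05826 / 101 = 5.77 × 10⁻⁴ cm = 5.77 μm.

5.77 μm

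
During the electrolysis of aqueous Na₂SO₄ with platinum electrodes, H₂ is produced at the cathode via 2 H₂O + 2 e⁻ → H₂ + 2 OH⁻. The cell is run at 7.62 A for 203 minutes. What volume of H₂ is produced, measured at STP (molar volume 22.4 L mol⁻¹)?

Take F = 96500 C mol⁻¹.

Q = I·t = 7.620 A × 12180 s = 92810 C.
n(e⁻) = Q/F = 92810 / 96500 = 0.9618 mol.
2 electrons are transferred per H₂ molecule, so n(H₂) = 0.9618 / 2 = 0.4809 mol.
V = n × V_m = 0.4809 × 22.4 = 10.8 L.

10.8 L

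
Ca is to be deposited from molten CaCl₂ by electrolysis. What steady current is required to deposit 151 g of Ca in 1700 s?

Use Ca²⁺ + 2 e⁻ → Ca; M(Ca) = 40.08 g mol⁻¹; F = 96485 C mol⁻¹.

n(Ca) = 151 / 40.08 = 3.767 mol.
n(e⁻) = 2 × 3.767 = 7.535 mol.
Q = n(e⁻)·F = 7.535 × 96485 = 727000 C.
I = Q/t = 727000 / 1700.0 s = 428 A.

428 A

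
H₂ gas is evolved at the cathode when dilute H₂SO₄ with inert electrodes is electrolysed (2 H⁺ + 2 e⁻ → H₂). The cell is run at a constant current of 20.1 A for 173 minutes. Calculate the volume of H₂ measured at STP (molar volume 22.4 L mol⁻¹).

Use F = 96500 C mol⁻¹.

24.2 L

Q = I·t = 20.10 A × 10380 s = 208600 C.
n(e⁻) = Q/F = 208600 / 96500 = 2.162 mol.
2 electrons are transferred per H₂ molecule, so n(H₂) = 2.162 / 2 = 1.081 mol.
V = n × V_m = 1.081 × 22.4 = 24.2 L.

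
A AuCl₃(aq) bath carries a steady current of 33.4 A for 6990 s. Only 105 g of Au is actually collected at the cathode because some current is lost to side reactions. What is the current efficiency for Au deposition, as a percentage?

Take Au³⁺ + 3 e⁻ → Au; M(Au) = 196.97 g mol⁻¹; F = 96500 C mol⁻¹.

66.1 %

Q = I·t = 33.40 × 6990.0 = 233500 C; n(e⁻) = 233500/96500 = 2.419 mol.
Theoretical n(Au) = n(e⁻)/3 = 0.8064 mol, i.e. m_theo = 0.8064 × 196.97 = 158.8 g.
Efficiency = m_actual / m_theo = 105 / 158.8 = 66.1 %.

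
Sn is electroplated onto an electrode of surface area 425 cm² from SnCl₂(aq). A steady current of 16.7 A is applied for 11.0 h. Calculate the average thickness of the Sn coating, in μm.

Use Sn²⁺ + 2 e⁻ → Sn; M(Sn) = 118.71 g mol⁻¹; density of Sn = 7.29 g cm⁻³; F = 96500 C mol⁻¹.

1310 μm

Q = I·t = 16.70 × 39600 = 661300 C; n(e⁻) = 6.853 mol.
n(Sn) = n(e⁻)/2 = 3.427 mol, so m = 3.427 × 118.71 = 406.8 g.
Volume = m/ρ = 406.8 / 7.29 = 55.80 cm³.
Thickness = V/A = 55.80 / 425 = 0.131 cm = 1310 μm.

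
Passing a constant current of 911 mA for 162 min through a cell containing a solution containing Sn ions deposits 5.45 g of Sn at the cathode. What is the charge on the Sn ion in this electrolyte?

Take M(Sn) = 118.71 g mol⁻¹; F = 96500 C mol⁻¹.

+2

Q = I·t = 0.9110 A × 9720.0 s = 8855 C, so n(e⁻) = 8855/96500 = 0.09176 mol.
n(Sn) deposited = 5.45 / 118.71 = 0.04591 mol.
Electrons per atom = n(e⁻)/n(Sn) = 0.09176 / 0.04591 = 2.00 ≈ 2, so the ion is Sn²⁺.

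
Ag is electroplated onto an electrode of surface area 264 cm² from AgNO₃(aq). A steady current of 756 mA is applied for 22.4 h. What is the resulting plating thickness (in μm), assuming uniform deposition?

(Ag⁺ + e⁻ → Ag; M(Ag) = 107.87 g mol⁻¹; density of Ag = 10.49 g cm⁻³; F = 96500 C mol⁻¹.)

246 μm

Q = I·t = 0.7560 × 80640 = 60960 C; n(e⁻) = 0.6317 mol.
n(Ag) = n(e⁻)/1 = 0.6317 mol, so m = 0.6317 × 107.87 = 68.15 g.
Volume = m/ρ = 68.15 / 10.49 = 6.496 cm³.
Thickness = V/A = 6.496 / 264 = 0.0246 cm = 246 μm.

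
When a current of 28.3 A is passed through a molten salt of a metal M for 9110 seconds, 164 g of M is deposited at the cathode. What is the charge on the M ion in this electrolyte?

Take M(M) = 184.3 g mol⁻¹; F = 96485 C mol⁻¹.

+3

Q = I·t = 28.30 A × 9110.0 s = 257800 C, so n(e⁻) = 257800/96485 = 2.672 mol.
n(M) deposited = 164 / 184.3 = 0.8899 mol.
Electrons per atom = n(e⁻)/n(M) = 2.672 / 0.8899 = 3.00 ≈ 3, so the ion is M³⁺.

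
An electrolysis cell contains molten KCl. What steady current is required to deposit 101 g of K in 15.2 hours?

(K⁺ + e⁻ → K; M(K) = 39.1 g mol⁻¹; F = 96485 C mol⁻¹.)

n(K) = 101 / 39.1 = 2.583 mol.
n(e⁻) = 1 × 2.583 = 2.583 mol.
Q = n(e⁻)·F = 2.583 × 96485 = 249200 C.
I = Q/t = 249200 / 54720 s = 4.55 A.

4.55 A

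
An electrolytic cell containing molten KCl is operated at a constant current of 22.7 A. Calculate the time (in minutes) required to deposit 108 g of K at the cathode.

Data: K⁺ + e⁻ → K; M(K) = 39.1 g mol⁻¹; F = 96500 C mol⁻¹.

196 min

n(K) = m/M = 108 / 39.1 = 2.762 mol.
Each K atom requires 1 electron, so n(e⁻) = 1 × 2.762 = 2.762 mol.
Q = n(e⁻)·F = 2.762 × 96500 = 266500 C.
t = Q/I = 266500 / 22.70 A = 11740 s = 196 min.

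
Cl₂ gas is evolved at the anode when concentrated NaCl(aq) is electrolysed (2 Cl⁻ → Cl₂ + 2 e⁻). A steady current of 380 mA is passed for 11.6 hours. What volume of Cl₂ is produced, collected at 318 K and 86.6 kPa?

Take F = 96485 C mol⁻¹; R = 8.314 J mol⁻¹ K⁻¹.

Q = I·t = 0.3800 A × 41760 s = 15870 C.
n(e⁻) = Q/F = 15870 / 96485 = 0.1645 mol.
2 electrons are transferred per Cl₂ molecule, so n(Cl₂) = 0.1645 / 2 = 0.08223 mol.
V = nRT/P = (0.08223 × 8.314 × 318) / (86.6 × 10³ Pa) = 0.00251 m³ = 2.51 L.

2.51 L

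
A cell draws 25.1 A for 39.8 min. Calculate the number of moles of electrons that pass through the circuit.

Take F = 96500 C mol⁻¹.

Q = I·t = 25.10 A × 2388.0 s = 59940 C.
n(e⁻) = Q/F = 59940 / 96500 = 0.621 mol.

0.621 mol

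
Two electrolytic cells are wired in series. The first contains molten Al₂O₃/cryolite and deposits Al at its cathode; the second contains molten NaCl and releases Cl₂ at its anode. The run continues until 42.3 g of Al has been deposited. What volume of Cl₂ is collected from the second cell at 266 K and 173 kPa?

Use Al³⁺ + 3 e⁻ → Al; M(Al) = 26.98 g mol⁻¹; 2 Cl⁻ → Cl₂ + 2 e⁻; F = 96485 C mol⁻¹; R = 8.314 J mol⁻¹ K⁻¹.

n(Al) = 42.3 / 26.98 = 1.568 mol, so n(e⁻) = 3 × 1.568 = 4.703 mol.
The cells are in series, so the same 4.703 mol of electrons passes through the second cell.
2 Cl⁻ → Cl₂ + 2 e⁻ — 2 mol e⁻ per mol Cl₂, so n(Cl₂) = 4.703/2 = 2.352 mol.
V = nRT/P = (2.352 × 8.314 × 266) / (173 × 10³) = 0.0301 m³ = 30.1 L.

30.1 L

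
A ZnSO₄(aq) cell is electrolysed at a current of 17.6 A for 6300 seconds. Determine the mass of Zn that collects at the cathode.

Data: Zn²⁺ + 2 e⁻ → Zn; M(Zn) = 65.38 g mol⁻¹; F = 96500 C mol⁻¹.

Q = I·t = 17.60 A × 6300.0 s = 110900 C.
n(e⁻) = Q/F = 110900 / 96500 = 1.149 mol.
Zn²⁺ + 2 e⁻ → Zn, so n(Zn) = n(e⁻)/2 = 0.5745 mol.
m = n·M = 0.5745 × 65.38 = 37.6 g.

37.6 g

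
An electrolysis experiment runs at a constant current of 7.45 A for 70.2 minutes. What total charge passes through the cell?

Q = I·t = 7.450 A × 4212.0 s = 31400 C.

31400 C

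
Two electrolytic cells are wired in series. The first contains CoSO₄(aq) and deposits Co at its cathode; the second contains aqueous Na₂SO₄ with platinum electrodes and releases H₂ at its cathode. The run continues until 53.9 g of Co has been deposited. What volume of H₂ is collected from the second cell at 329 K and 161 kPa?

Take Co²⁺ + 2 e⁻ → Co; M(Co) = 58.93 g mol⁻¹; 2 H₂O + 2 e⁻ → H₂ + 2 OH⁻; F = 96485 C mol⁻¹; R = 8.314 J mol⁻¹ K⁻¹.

n(Co) = 53.9 / 58.93 = 0.9146 mol, so n(e⁻) = 2 × 0.9146 = 1.829 mol.
The cells are in series, so the same 1.829 mol of electrons passes through the second cell.
2 H₂O + 2 e⁻ → H₂ + 2 OH⁻ — 2 mol e⁻ per mol H₂, so n(H₂) = 1.829/2 = 0.9146 mol.
V = nRT/P = (0.9146 × 8.314 × 329) / (161 × 10³) = 0.0155 m³ = 15.5 L.

15.5 L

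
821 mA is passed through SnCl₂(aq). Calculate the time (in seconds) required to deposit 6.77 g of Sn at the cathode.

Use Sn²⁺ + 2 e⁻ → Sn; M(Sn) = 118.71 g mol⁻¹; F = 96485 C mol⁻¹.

n(Sn) = m/M = 6.77 / 118.71 = 0.05703 mol.
Each Sn atom requires 2 electrons, so n(e⁻) = 2 × 0.05703 = 0.1141 mol.
Q = n(e⁻)·F = 0.1141 × 96485 = 11010 C.
t = Q/I = 11010 / 0.8210 A = 13400 s.

13400 s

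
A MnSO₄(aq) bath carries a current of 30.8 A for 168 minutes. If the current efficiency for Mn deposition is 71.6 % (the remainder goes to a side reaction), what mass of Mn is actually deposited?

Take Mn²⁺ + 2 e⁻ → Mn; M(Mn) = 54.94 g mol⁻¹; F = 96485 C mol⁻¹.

Q = I·t = 30.80 × 10080 = 310500 C.
n(e⁻) = 310500/96485 = 3.218 mol; theoretically n(Mn) = 3.218/2 = 1.609 mol, m_theo = 88.39 g.
At 71.6 % efficiency, m_actual = 0.716 × 88.39 = 63.3 g.

63.3 g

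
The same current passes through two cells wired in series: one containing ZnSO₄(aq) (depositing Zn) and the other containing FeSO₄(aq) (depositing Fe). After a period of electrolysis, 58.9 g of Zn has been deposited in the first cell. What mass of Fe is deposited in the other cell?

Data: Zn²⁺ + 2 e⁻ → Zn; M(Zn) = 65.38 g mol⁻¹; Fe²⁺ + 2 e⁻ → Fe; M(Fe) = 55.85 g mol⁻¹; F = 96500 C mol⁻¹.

50.3 g

n(Zn) = 58.9 / 65.38 = 0.9009 mol.
Since Zn²⁺ + 2 e⁻ → Zn, n(e⁻) passed = 2 × 0.9009 = 1.802 mol.
Cells in series carry the same charge, so the same 1.802 mol of electrons passes through cell 2.
Fe²⁺ + 2 e⁻ → Fe, so n(Fe) = 1.802 / 2 = 0.9009 mol.
m(Fe) = 0.9009 × 55.85 = 50.3 g.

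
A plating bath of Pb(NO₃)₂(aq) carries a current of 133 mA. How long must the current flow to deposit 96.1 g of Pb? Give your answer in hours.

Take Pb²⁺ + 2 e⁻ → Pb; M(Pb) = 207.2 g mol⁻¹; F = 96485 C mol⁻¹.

187 h

n(Pb) = m/M = 96.1 / 207.2 = 0.4638 mol.
Each Pb atom requires 2 electrons, so n(e⁻) = 2 × 0.4638 = 0.9276 mol.
Q = n(e⁻)·F = 0.9276 × 96485 = 89500 C.
t = Q/I = 89500 / 0.1330 A = 672900 s = 187 h.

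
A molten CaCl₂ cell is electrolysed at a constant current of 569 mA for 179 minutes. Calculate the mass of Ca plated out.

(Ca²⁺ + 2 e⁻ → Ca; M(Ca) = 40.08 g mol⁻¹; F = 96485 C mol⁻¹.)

1.27 g

Q = I·t = 0.5690 A × 10740 s = 6111 C.
n(e⁻) = Q/F = 6111 / 96485 = 0.06334 mol.
Ca²⁺ + 2 e⁻ → Ca, so n(Ca) = n(e⁻)/2 = 0.03167 mol.
m = n·M = 0.03167 × 40.08 = 1.27 g.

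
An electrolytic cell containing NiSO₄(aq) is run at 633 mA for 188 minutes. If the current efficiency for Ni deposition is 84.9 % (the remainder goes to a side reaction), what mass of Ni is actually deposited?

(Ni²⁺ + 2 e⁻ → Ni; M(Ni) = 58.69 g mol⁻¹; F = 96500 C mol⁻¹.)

1.84 g

Q = I·t = 0.6330 × 11280 = 7140 C.
n(e⁻) = 7140/96500 = 0.07399 mol; theoretically n(Ni) = 0.07399/2 = 0.03700 mol, m_theo = 2.171 g.
At 84.9 % efficiency, m_actual = 0.849 × 2.171 = 1.84 g.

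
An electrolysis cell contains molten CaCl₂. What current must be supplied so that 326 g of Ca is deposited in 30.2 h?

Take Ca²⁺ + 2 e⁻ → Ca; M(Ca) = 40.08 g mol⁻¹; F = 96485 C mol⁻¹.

14.4 A

n(Ca) = 326 / 40.08 = 8.134 mol.
n(e⁻) = 2 × 8.134 = 16.27 mol.
Q = n(e⁻)·F = 16.27 × 96485 = 1570000 C.
I = Q/t = 1570000 / 108720 s = 14.4 A.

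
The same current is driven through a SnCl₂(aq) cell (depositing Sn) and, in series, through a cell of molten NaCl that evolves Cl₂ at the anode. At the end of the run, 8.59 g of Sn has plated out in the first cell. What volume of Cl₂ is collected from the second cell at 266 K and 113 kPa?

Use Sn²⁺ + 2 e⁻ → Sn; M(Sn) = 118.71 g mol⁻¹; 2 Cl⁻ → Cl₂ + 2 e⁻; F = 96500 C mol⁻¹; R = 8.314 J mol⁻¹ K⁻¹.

n(Sn) = 8.59 / 118.71 = 0.07236 mol, so n(e⁻) = 2 × 0.07236 = 0.1447 mol.
The cells are in series, so the same 0.1447 mol of electrons passes through the second cell.
2 Cl⁻ → Cl₂ + 2 e⁻ — 2 mol e⁻ per mol Cl₂, so n(Cl₂) = 0.1447/2 = 0.07236 mol.
V = nRT/P = (0.07236 × 8.314 × 266) / (113 × 10³) = 0.00142 m³ = 1.42 L.

1.42 L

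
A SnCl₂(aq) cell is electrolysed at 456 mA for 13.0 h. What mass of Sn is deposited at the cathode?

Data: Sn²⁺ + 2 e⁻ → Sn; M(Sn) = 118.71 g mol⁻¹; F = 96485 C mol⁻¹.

13.1 g

Q = I·t = 0.4560 A × 46800 s = 21340 C.
n(e⁻) = Q/F = 21340 / 96485 = 0.2212 mol.
Sn²⁺ + 2 e⁻ → Sn, so n(Sn) = n(e⁻)/2 = 0.1106 mol.
m = n·M = 0.1106 × 118.71 = 13.1 g.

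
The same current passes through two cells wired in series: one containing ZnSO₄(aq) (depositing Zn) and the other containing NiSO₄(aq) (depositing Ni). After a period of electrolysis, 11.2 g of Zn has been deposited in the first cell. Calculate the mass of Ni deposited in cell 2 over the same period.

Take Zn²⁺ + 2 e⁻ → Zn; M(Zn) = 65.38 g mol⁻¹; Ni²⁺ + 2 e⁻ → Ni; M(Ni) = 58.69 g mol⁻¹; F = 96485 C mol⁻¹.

10.1 g

n(Zn) = 11.2 / 65.38 = 0.1713 mol.
Since Zn²⁺ + 2 e⁻ → Zn, n(e⁻) passed = 2 × 0.1713 = 0.3426 mol.
Cells in series carry the same charge, so the same 0.3426 mol of electrons passes through cell 2.
Ni²⁺ + 2 e⁻ → Ni, so n(Ni) = 0.3426 / 2 = 0.1713 mol.
m(Ni) = 0.1713 × 58.69 = 10.1 g.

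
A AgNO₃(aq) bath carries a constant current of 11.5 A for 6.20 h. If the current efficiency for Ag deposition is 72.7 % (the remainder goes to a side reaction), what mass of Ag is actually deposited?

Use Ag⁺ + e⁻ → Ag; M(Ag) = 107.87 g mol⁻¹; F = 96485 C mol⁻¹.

Q = I·t = 11.50 × 22320 = 256700 C.
n(e⁻) = 256700/96485 = 2.660 mol; theoretically n(Ag) = 2.660/1 = 2.660 mol, m_theo = 287.0 g.
At 72.7 % efficiency, m_actual = 0.727 × 287.0 = 209 g.

209 g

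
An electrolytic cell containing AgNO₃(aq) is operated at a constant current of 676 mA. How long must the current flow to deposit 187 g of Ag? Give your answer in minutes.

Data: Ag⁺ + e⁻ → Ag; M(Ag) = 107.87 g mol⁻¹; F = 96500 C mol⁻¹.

4120 min

n(Ag) = m/M = 187 / 107.87 = 1.734 mol.
Each Ag atom requires 1 electron, so n(e⁻) = 1 × 1.734 = 1.734 mol.
Q = n(e⁻)·F = 1.734 × 96500 = 167300 C.
t = Q/I = 167300 / 0.6760 A = 247500 s = 4120 min.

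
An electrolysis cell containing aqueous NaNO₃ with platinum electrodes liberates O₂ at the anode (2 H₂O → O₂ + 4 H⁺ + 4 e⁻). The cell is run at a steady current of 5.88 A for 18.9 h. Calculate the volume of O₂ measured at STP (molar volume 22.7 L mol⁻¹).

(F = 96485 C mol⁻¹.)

Q = I·t = 5.880 A × 68040 s = 400100 C.
n(e⁻) = Q/F = 400100 / 96485 = 4.147 mol.
4 electrons are transferred per O₂ molecule, so n(O₂) = 4.147 / 4 = 1.037 mol.
V = n × V_m = 1.037 × 22.7 = 23.5 L.

23.5 L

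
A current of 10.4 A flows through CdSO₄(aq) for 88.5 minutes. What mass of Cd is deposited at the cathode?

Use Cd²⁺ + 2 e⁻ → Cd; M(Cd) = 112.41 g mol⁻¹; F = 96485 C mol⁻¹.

32.2 g

Q = I·t = 10.40 A × 5310.0 s = 55220 C.
n(e⁻) = Q/F = 55220 / 96485 = 0.5724 mol.
Cd²⁺ + 2 e⁻ → Cd, so n(Cd) = n(e⁻)/2 = 0.2862 mol.
m = n·M = 0.2862 × 112.41 = 32.2 g.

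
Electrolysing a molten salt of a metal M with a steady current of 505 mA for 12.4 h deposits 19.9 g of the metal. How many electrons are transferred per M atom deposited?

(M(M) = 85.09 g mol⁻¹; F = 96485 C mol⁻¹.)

Q = I·t = 0.5050 A × 44640 s = 22540 C, so n(e⁻) = 22540/96485 = 0.2336 mol.
n(M) deposited = 19.9 / 85.09 = 0.2339 mol.
Electrons per atom = n(e⁻)/n(M) = 0.2336 / 0.2339 = 0.999 ≈ 1, so the ion is M⁺.

1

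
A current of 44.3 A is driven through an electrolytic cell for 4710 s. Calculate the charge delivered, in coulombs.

2.09 × 10⁵ C

Q = I·t = 44.30 A × 4710.0 s = 2.09 × 10⁵ C.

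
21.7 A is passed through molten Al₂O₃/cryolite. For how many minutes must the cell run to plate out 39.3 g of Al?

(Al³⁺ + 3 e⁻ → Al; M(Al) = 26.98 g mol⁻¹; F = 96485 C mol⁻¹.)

n(Al) = m/M = 39.3 / 26.98 = 1.457 mol.
Each Al atom requires 3 electrons, so n(e⁻) = 3 × 1.457 = 4.370 mol.
Q = n(e⁻)·F = 4.370 × 96485 = 421600 C.
t = Q/I = 421600 / 21.70 A = 19430 s = 324 min.

324 min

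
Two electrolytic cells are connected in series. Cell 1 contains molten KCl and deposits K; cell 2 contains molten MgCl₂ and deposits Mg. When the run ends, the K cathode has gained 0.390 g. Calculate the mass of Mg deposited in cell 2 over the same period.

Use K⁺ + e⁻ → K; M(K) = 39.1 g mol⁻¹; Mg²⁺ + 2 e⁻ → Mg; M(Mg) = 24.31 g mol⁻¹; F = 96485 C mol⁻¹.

0.121 g

n(K) = 0.390 / 39.1 = 0.009974 mol.
Since K⁺ + e⁻ → K, n(e⁻) passed = 1 × 0.009974 = 0.009974 mol.
Cells in series carry the same charge, so the same 0.009974 mol of electrons passes through cell 2.
Mg²⁺ + 2 e⁻ → Mg, so n(Mg) = 0.009974 / 2 = 0.004987 mol.
m(Mg) = 0.004987 × 24.31 = 0.121 g.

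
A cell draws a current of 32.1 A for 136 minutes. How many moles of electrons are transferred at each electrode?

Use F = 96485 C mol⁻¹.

2.71 mol

Q = I·t = 32.10 A × 8160.0 s = 261900 C.
n(e⁻) = Q/F = 261900 / 96485 = 2.71 mol.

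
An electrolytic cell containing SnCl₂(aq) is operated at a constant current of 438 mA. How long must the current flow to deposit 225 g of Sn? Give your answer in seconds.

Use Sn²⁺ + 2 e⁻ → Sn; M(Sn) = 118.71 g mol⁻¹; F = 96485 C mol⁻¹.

8.35 × 10⁵ s

n(Sn) = m/M = 225 / 118.71 = 1.895 mol.
Each Sn atom requires 2 electrons, so n(e⁻) = 2 × 1.895 = 3.791 mol.
Q = n(e⁻)·F = 3.791 × 96485 = 365800 C.
t = Q/I = 365800 / 0.4380 A = 835000 s.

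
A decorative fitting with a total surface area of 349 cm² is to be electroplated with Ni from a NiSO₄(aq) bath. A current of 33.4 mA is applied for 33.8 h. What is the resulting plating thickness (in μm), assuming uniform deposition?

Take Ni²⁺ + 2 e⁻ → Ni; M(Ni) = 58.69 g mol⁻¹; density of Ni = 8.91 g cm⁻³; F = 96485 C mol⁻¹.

Q = I·t = 0.03340 × 121680 = 4064 C; n(e⁻) = 0.04212 mol.
n(Ni) = n(e⁻)/2 = 0.02106 mol, so m = 0.02106 × 58.69 = 1.236 g.
Volume = m/ρ = 1.236 / 8.91 = 0.1387 cm³.
Thickness = V/A = 0.1387 / 349 = 3.97 × 10⁻⁴ cm = 3.97 μm.

3.97 μm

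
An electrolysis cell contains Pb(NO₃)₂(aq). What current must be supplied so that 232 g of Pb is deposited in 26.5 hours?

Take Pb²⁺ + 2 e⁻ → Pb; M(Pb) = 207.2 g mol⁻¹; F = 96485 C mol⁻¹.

n(Pb) = 232 / 207.2 = 1.120 mol.
n(e⁻) = 2 × 1.120 = 2.239 mol.
Q = n(e⁻)·F = 2.239 × 96485 = 216100 C.
I = Q/t = 216100 / 95400 s = 2.26 A.

2.26 A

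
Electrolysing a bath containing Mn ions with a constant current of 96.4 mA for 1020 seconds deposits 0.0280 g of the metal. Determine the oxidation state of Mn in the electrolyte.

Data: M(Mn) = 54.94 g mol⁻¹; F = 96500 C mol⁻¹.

Q = I·t = 0.09640 A × 1020.0 s = 98.33 C, so n(e⁻) = 98.33/96500 = 0.001019 mol.
n(Mn) deposited = 0.0280 / 54.94 = 0.0005096 mol.
Electrons per atom = n(e⁻)/n(Mn) = 0.001019 / 0.0005096 = 2.00 ≈ 2, so the ion is Mn²⁺.

+2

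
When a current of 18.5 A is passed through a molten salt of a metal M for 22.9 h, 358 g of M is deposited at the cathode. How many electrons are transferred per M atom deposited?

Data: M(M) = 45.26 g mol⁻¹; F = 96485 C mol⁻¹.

2

Q = I·t = 18.50 A × 82440 s = 1525000 C, so n(e⁻) = 1525000/96485 = 15.81 mol.
n(M) deposited = 358 / 45.26 = 7.910 mol.
Electrons per atom = n(e⁻)/n(M) = 15.81 / 7.910 = 2.00 ≈ 2, so the ion is M²⁺.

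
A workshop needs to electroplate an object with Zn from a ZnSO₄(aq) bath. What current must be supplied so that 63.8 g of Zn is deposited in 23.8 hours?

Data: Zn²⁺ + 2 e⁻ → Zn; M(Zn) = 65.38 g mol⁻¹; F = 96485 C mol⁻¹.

n(Zn) = 63.8 / 65.38 = 0.9758 mol.
n(e⁻) = 2 × 0.9758 = 1.952 mol.
Q = n(e⁻)·F = 1.952 × 96485 = 188300 C.
I = Q/t = 188300 / 85680 s = 2.20 A.

2.20 A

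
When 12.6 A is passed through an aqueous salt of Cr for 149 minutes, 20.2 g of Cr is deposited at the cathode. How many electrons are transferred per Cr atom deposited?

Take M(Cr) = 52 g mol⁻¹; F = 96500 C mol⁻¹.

Q = I·t = 12.60 A × 8940.0 s = 112600 C, so n(e⁻) = 112600/96500 = 1.167 mol.
n(Cr) deposited = 20.2 / 52 = 0.3885 mol.
Electrons per atom = n(e⁻)/n(Cr) = 1.167 / 0.3885 = 3.00 ≈ 3, so the ion is Cr³⁺.

3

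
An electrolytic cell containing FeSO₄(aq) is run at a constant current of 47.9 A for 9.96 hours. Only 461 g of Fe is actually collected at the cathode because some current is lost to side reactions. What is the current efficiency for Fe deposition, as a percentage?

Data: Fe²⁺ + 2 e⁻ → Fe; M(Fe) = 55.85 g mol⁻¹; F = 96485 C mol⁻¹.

92.7 %

Q = I·t = 47.90 × 35856 = 1718000 C; n(e⁻) = 1718000/96485 = 17.80 mol.
Theoretical n(Fe) = n(e⁻)/2 = 8.900 mol, i.e. m_theo = 8.900 × 55.85 = 497.1 g.
Efficiency = m_actual / m_theo = 461 / 497.1 = 92.7 %.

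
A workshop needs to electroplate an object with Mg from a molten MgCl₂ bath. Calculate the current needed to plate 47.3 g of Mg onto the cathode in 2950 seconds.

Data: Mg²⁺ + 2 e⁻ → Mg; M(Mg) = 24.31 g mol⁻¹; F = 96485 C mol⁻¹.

n(Mg) = 47.3 / 24.31 = 1.946 mol.
n(e⁻) = 2 × 1.946 = 3.891 mol.
Q = n(e⁻)·F = 3.891 × 96485 = 375500 C.
I = Q/t = 375500 / 2950.0 s = 127 A.

127 A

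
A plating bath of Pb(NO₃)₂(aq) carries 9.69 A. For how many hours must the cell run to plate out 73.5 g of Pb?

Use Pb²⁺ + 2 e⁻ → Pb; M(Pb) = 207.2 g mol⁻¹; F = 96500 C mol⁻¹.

n(Pb) = m/M = 73.5 / 207.2 = 0.3547 mol.
Each Pb atom requires 2 electrons, so n(e⁻) = 2 × 0.3547 = 0.7095 mol.
Q = n(e⁻)·F = 0.7095 × 96500 = 68460 C.
t = Q/I = 68460 / 9.690 A = 7065 s = 1.96 h.

1.96 h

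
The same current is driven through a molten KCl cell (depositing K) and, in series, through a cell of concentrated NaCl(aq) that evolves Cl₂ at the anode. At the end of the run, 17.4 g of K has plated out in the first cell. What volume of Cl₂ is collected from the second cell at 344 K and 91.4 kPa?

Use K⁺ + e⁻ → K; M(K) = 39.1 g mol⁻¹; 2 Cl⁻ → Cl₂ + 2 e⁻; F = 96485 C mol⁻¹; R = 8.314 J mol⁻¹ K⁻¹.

6.96 L

n(K) = 17.4 / 39.1 = 0.4450 mol, so n(e⁻) = 1 × 0.4450 = 0.4450 mol.
The cells are in series, so the same 0.4450 mol of electrons passes through the second cell.
2 Cl⁻ → Cl₂ + 2 e⁻ — 2 mol e⁻ per mol Cl₂, so n(Cl₂) = 0.4450/2 = 0.2225 mol.
V = nRT/P = (0.2225 × 8.314 × 344) / (91.4 × 10³) = 0.00696 m³ = 6.96 L.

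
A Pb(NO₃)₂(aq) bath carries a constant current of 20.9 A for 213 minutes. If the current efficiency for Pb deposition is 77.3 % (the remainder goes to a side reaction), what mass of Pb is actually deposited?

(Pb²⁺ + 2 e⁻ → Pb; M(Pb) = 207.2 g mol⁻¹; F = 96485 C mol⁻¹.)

222 g

Q = I·t = 20.90 × 12780 = 267100 C.
n(e⁻) = 267100/96485 = 2.768 mol; theoretically n(Pb) = 2.768/2 = 1.384 mol, m_theo = 286.8 g.
At 77.3 % efficiency, m_actual = 0.773 × 286.8 = 222 g.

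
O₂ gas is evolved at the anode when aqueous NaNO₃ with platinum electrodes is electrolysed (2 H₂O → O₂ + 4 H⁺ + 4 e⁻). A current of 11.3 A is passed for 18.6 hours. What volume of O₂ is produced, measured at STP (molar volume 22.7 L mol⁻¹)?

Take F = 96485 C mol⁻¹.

Q = I·t = 11.30 A × 66960 s = 756600 C.
n(e⁻) = Q/F = 756600 / 96485 = 7.842 mol.
4 electrons are transferred per O₂ molecule, so n(O₂) = 7.842 / 4 = 1.961 mol.
V = n × V_m = 1.961 × 22.7 = 44.5 L.

44.5 L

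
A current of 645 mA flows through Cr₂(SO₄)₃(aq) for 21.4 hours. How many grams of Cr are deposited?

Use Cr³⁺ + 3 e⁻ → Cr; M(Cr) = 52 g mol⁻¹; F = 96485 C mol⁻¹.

8.93 g

Q = I·t = 0.6450 A × 77040 s = 49690 C.
n(e⁻) = Q/F = 49690 / 96485 = 0.5150 mol.
Cr³⁺ + 3 e⁻ → Cr, so n(Cr) = n(e⁻)/3 = 0.1717 mol.
m = n·M = 0.1717 × 52 = 8.93 g.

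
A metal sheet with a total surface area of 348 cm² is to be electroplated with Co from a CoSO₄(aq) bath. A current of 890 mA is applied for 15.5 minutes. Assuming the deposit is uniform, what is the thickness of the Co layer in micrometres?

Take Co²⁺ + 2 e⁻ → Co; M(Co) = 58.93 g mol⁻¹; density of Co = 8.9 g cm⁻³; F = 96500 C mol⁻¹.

Q = I·t = 0.8900 × 930.00 = 827.7 C; n(e⁻) = 0.008577 mol.
n(Co) = n(e⁻)/2 = 0.004289 mol, so m = 0.004289 × 58.93 = 0.2527 g.
Volume = m/ρ = 0.2527 / 8.9 = 0.02840 cm³.
Thickness = V/A = 0.02840 / 348 = 8.16 × 10⁻⁵ cm = 0.816 μm.

0.816 μm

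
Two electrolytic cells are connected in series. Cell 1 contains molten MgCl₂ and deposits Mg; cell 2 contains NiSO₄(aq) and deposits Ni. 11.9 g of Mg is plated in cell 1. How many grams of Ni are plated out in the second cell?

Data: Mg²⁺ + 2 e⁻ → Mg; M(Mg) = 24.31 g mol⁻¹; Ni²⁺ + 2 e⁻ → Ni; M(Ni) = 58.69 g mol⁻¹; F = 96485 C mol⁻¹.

n(Mg) = 11.9 / 24.31 = 0.4895 mol.
Since Mg²⁺ + 2 e⁻ → Mg, n(e⁻) passed = 2 × 0.4895 = 0.9790 mol.
Cells in series carry the same charge, so the same 0.9790 mol of electrons passes through cell 2.
Ni²⁺ + 2 e⁻ → Ni, so n(Ni) = 0.9790 / 2 = 0.4895 mol.
m(Ni) = 0.4895 × 58.69 = 28.7 g.

28.7 g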